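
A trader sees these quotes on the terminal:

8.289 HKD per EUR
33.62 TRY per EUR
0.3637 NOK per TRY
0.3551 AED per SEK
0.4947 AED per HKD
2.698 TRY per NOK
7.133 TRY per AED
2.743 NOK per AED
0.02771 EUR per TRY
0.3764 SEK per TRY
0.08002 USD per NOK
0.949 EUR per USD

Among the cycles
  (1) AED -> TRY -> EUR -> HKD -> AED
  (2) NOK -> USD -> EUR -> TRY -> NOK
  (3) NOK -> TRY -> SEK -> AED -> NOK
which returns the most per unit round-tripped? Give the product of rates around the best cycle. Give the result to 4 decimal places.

(1) 7.133 × 0.02771 × 8.289 × 0.4947 = 0.81050
(2) 0.08002 × 0.949 × 33.62 × 0.3637 = 0.92855
(3) 2.698 × 0.3764 × 0.3551 × 2.743 = 0.98916
Highest is cycle (3) at 0.9892 (≤1, no arbitrage).

0.9892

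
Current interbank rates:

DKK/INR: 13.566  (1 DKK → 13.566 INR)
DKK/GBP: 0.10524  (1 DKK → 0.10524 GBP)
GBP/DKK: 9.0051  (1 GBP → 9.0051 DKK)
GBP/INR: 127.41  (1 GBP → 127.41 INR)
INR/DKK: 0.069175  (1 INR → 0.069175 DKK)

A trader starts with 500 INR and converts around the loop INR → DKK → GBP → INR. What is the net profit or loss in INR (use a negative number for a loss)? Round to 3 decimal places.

500 INR × 0.069175 = 34.5875 DKK
34.5875 DKK × 0.10524 = 3.6399885 GBP
3.6399885 GBP × 127.41 = 463.770934785 INR
Net change: 463.770934785 − 500 = -36.229065215 INR

-36.229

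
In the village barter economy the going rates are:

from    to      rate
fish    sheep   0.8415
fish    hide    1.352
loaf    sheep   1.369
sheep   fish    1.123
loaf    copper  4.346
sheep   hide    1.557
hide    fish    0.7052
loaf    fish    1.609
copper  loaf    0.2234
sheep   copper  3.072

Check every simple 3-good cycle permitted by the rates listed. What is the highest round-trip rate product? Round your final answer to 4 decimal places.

copper→loaf→sheep→copper: 0.2234 × 1.369 × 3.072 = 0.93952
hide→fish→sheep→hide: 0.7052 × 0.8415 × 1.557 = 0.92396
Maximum is copper→loaf→sheep→copper at 0.9395; no arbitrage — every cycle loses value.

0.9395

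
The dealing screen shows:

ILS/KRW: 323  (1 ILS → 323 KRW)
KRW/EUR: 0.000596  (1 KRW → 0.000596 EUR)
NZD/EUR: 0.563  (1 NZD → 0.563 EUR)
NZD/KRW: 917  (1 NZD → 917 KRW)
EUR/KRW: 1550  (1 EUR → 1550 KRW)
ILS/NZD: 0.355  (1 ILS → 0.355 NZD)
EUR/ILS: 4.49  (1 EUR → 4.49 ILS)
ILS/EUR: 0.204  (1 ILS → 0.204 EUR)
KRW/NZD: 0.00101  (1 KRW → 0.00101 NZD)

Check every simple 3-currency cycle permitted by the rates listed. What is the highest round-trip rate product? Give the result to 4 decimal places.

0.8974

ILS→NZD→EUR→ILS: 0.355 × 0.563 × 4.49 = 0.89739
EUR→KRW→NZD→EUR: 1550 × 0.00101 × 0.563 = 0.88138
ILS→KRW→EUR→ILS: 323 × 0.000596 × 4.49 = 0.86436
Maximum is ILS→NZD→EUR→ILS at 0.8974; no arbitrage — every cycle loses value.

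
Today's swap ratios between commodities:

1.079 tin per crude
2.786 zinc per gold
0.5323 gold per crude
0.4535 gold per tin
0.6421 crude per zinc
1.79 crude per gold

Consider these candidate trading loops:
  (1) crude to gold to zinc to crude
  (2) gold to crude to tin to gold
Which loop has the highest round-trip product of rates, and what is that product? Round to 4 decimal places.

0.9522

(1) 0.5323 × 2.786 × 0.6421 = 0.95223
(2) 1.79 × 1.079 × 0.4535 = 0.87589
Highest is cycle (1) at 0.9522 (≤1, no arbitrage).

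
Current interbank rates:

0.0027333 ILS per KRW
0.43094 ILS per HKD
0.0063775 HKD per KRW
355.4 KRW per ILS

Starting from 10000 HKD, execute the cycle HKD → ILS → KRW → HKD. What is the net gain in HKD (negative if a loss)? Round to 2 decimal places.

-232.47

10000 HKD × 0.43094 = 4309.4 ILS
4309.4 ILS × 355.4 = 1531560.76 KRW
1531560.76 KRW × 0.0063775 = 9767.5287469 HKD
Net change: 9767.5287469 − 10000 = -232.4712531 HKD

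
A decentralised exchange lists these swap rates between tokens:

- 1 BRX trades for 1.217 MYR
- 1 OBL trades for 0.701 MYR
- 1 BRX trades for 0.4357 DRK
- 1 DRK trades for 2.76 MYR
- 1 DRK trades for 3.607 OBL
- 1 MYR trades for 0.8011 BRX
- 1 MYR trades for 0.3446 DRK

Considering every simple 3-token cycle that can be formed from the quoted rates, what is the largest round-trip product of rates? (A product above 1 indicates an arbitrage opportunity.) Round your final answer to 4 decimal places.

0.9633

BRX→DRK→MYR→BRX: 0.4357 × 2.76 × 0.8011 = 0.96335
OBL→MYR→DRK→OBL: 0.701 × 0.3446 × 3.607 = 0.87132
Maximum is BRX→DRK→MYR→BRX at 0.9633; no arbitrage — every cycle loses value.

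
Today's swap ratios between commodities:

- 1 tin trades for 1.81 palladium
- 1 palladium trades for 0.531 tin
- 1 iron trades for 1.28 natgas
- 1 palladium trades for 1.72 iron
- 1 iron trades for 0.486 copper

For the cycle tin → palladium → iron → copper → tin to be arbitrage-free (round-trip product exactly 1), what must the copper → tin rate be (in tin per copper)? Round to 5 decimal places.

0.66093

Known legs of the cycle: 1.81 × 1.72 × 0.486 = 1.5130152
For no arbitrage the full-cycle product must be 1, so the missing rate is 1 / 1.5130152 ≈ 0.6609319.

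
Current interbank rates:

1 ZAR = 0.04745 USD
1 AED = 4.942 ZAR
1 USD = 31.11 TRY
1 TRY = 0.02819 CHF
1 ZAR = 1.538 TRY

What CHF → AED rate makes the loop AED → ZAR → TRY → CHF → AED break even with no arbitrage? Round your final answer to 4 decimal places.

4.6671

Known legs of the cycle: 4.942 × 1.538 × 0.02819 = 0.21426643924
For no arbitrage the full-cycle product must be 1, so the missing rate is 1 / 0.21426643924 ≈ 4.667086.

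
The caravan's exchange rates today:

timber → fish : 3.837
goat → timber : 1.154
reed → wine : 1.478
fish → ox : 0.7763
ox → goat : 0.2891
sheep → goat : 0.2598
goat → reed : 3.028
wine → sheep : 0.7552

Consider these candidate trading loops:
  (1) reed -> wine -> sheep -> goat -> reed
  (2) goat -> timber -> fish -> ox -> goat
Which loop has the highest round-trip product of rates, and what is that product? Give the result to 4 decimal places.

0.9937

(1) 1.478 × 0.7552 × 0.2598 × 3.028 = 0.87807
(2) 1.154 × 3.837 × 0.7763 × 0.2891 = 0.99375
Highest is cycle (2) at 0.9937 (≤1, no arbitrage).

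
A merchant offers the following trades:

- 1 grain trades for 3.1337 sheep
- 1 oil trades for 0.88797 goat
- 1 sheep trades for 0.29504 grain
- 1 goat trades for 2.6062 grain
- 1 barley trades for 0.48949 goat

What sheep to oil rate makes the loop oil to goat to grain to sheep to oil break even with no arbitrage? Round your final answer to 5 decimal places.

0.13789

Known legs of the cycle: 0.88797 × 2.6062 × 3.1337 = 7.2520944472518
For no arbitrage the full-cycle product must be 1, so the missing rate is 1 / 7.2520944472518 ≈ 0.1378912.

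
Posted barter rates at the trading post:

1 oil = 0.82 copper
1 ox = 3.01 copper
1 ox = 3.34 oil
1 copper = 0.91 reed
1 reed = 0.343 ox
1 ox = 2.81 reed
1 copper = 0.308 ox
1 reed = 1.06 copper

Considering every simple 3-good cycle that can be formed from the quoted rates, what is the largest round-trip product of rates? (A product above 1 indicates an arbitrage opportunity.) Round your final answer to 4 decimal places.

0.9395

reed→ox→copper→reed: 0.343 × 3.01 × 0.91 = 0.93951
reed→copper→ox→reed: 1.06 × 0.308 × 2.81 = 0.91741
oil→copper→ox→oil: 0.82 × 0.308 × 3.34 = 0.84355
Maximum is reed→ox→copper→reed at 0.9395; no arbitrage — every cycle loses value.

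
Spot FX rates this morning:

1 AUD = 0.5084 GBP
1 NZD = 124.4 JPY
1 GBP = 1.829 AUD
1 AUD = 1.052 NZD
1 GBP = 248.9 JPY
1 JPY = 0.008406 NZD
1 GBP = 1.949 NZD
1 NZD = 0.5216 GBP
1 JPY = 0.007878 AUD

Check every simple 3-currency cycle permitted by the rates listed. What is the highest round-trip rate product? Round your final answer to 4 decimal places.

NZD→GBP→JPY→NZD: 0.5216 × 248.9 × 0.008406 = 1.09132
NZD→JPY→AUD→NZD: 124.4 × 0.007878 × 1.052 = 1.03098
NZD→GBP→AUD→NZD: 0.5216 × 1.829 × 1.052 = 1.00361
GBP→JPY→AUD→GBP: 248.9 × 0.007878 × 0.5084 = 0.99689
Maximum is NZD→GBP→JPY→NZD at 1.0913; arbitrage exists.

1.0913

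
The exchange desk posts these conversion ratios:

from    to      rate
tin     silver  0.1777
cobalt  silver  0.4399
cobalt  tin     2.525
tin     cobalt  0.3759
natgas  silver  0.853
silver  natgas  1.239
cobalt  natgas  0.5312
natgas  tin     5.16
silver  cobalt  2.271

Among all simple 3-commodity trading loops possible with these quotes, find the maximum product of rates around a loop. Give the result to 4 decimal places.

tin→silver→natgas→tin: 0.1777 × 1.239 × 5.16 = 1.13608
tin→cobalt→natgas→tin: 0.3759 × 0.5312 × 5.16 = 1.03034
silver→cobalt→natgas→silver: 2.271 × 0.5312 × 0.853 = 1.02902
tin→silver→cobalt→tin: 0.1777 × 2.271 × 2.525 = 1.01898
Maximum is tin→silver→natgas→tin at 1.1361; arbitrage exists.

1.1361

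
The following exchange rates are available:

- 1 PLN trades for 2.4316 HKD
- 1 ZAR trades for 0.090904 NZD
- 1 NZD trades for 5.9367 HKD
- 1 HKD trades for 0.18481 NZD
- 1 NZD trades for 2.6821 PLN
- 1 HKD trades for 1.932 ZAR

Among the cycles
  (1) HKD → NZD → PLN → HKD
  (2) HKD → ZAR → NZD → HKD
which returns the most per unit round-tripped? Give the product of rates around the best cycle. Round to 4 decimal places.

1.2053

(1) 0.18481 × 2.6821 × 2.4316 = 1.20529
(2) 1.932 × 0.090904 × 5.9367 = 1.04264
Highest is cycle (1) at 1.2053 (>1, arbitrage).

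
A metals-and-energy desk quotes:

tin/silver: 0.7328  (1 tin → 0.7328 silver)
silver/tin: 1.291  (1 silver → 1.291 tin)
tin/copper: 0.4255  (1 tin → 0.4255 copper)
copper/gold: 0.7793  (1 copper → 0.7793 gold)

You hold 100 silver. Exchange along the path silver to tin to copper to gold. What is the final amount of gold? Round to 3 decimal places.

100 silver × 1.291 = 129.1 tin
129.1 tin × 0.4255 = 54.93205 copper
54.93205 copper × 0.7793 = 42.808546565 gold

42.809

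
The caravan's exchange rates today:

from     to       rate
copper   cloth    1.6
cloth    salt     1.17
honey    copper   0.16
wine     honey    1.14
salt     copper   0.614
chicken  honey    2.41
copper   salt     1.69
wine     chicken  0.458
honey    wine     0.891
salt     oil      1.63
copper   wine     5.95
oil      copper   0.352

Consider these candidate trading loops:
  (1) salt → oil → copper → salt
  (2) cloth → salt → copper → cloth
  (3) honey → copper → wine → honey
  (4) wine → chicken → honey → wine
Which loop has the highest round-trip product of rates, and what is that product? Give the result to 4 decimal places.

(1) 1.63 × 0.352 × 1.69 = 0.96965
(2) 1.17 × 0.614 × 1.6 = 1.14941
(3) 0.16 × 5.95 × 1.14 = 1.08528
(4) 0.458 × 2.41 × 0.891 = 0.98347
Highest is cycle (2) at 1.1494 (>1, arbitrage).

1.1494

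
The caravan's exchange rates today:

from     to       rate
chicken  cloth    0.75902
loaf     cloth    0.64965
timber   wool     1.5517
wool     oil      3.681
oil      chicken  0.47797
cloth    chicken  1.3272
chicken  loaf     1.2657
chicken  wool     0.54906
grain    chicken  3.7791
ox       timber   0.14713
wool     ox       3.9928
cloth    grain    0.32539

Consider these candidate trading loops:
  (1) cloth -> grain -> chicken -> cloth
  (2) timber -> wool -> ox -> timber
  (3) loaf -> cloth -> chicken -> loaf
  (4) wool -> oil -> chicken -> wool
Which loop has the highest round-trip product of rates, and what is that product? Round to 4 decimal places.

1.0913

(1) 0.32539 × 3.7791 × 0.75902 = 0.93335
(2) 1.5517 × 3.9928 × 0.14713 = 0.91156
(3) 0.64965 × 1.3272 × 1.2657 = 1.09131
(4) 3.681 × 0.47797 × 0.54906 = 0.96602
Highest is cycle (3) at 1.0913 (>1, arbitrage).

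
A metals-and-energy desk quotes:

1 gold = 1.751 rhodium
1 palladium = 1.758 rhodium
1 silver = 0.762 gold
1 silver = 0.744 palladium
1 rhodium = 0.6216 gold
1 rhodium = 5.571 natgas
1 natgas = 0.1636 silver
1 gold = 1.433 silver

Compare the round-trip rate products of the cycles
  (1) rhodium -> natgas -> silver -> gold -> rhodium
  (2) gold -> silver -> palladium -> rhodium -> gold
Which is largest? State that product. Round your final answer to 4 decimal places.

(1) 5.571 × 0.1636 × 0.762 × 1.751 = 1.21607
(2) 1.433 × 0.744 × 1.758 × 0.6216 = 1.16506
Highest is cycle (1) at 1.2161 (>1, arbitrage).

1.2161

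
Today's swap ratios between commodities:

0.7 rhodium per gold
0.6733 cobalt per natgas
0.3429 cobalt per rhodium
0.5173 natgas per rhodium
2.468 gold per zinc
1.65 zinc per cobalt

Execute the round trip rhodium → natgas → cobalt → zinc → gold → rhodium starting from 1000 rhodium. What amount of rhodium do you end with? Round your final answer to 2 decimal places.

992.84

1000 rhodium × 0.5173 = 517.3 natgas
517.3 natgas × 0.6733 = 348.29809 cobalt
348.29809 cobalt × 1.65 = 574.6918485 zinc
574.6918485 zinc × 2.468 = 1418.339482098 gold
1418.339482098 gold × 0.7 = 992.8376374686 rhodium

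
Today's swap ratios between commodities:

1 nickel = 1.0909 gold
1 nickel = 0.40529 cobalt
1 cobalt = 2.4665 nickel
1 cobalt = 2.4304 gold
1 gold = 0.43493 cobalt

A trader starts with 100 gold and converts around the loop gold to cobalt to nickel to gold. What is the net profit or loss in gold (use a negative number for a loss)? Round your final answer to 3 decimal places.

17.027

100 gold × 0.43493 = 43.493 cobalt
43.493 cobalt × 2.4665 = 107.2754845 nickel
107.2754845 nickel × 1.0909 = 117.02682604105 gold
Net change: 117.02682604105 − 100 = 17.02682604105 gold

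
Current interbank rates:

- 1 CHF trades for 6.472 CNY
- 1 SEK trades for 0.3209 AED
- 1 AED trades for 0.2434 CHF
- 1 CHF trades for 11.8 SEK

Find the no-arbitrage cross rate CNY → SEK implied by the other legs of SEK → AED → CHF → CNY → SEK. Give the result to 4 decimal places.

Known legs of the cycle: 0.3209 × 0.2434 × 6.472 = 0.50550889232
For no arbitrage the full-cycle product must be 1, so the missing rate is 1 / 0.50550889232 ≈ 1.978205.

1.9782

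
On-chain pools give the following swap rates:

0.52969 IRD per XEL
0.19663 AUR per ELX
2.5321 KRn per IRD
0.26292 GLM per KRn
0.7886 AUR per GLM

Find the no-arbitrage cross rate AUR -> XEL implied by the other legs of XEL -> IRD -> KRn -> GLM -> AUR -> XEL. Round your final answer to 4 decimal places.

Known legs of the cycle: 0.52969 × 2.5321 × 0.26292 × 0.7886 = 0.278088496177932888
For no arbitrage the full-cycle product must be 1, so the missing rate is 1 / 0.278088496177932888 ≈ 3.595978.

3.5960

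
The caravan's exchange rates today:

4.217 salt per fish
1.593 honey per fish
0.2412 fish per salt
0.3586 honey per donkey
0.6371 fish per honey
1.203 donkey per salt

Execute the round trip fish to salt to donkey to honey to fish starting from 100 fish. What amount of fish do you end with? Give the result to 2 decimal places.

100 fish × 4.217 = 421.7 salt
421.7 salt × 1.203 = 507.3051 donkey
507.3051 donkey × 0.3586 = 181.91960886 honey
181.91960886 honey × 0.6371 = 115.900982804706 fish

115.90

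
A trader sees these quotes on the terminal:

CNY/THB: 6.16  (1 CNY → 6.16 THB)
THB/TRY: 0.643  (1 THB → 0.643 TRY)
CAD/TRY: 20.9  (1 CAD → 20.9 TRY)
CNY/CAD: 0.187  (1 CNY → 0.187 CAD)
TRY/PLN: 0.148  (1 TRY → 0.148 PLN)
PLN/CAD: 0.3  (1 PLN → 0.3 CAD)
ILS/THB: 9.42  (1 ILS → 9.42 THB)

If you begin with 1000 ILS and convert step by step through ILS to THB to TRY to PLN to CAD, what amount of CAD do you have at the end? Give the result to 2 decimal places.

1000 ILS × 9.42 = 9420 THB
9420 THB × 0.643 = 6057.06 TRY
6057.06 TRY × 0.148 = 896.44488 PLN
896.44488 PLN × 0.3 = 268.933464 CAD

268.93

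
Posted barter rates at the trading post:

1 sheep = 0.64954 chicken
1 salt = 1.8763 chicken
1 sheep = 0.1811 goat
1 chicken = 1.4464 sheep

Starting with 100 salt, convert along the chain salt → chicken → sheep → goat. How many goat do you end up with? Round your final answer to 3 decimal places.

100 salt × 1.8763 = 187.63 chicken
187.63 chicken × 1.4464 = 271.388032 sheep
271.388032 sheep × 0.1811 = 49.1483725952 goat

49.148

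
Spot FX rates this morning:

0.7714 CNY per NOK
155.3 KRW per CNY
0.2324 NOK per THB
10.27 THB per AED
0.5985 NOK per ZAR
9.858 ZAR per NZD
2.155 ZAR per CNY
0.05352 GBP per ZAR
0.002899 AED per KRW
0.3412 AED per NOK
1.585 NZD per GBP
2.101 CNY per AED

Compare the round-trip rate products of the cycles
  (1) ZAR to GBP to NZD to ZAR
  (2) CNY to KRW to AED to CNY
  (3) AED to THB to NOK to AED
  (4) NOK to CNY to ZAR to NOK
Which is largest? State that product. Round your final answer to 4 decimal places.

(1) 0.05352 × 1.585 × 9.858 = 0.83625
(2) 155.3 × 0.002899 × 2.101 = 0.94590
(3) 10.27 × 0.2324 × 0.3412 = 0.81436
(4) 0.7714 × 2.155 × 0.5985 = 0.99493
Highest is cycle (4) at 0.9949 (≤1, no arbitrage).

0.9949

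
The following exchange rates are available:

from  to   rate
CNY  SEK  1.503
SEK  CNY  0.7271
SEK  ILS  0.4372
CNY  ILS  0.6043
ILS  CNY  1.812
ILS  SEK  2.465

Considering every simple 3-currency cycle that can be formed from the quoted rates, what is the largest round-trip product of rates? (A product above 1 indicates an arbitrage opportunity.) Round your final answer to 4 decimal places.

1.1907

SEK→ILS→CNY→SEK: 0.4372 × 1.812 × 1.503 = 1.19069
SEK→CNY→ILS→SEK: 0.7271 × 0.6043 × 2.465 = 1.08309
Maximum is SEK→ILS→CNY→SEK at 1.1907; arbitrage exists.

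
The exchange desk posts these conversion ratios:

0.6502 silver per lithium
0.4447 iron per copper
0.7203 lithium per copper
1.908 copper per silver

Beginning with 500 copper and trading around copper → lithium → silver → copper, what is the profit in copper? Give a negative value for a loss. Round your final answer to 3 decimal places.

500 copper × 0.7203 = 360.15 lithium
360.15 lithium × 0.6502 = 234.16953 silver
234.16953 silver × 1.908 = 446.79546324 copper
Net change: 446.79546324 − 500 = -53.20453676 copper

-53.205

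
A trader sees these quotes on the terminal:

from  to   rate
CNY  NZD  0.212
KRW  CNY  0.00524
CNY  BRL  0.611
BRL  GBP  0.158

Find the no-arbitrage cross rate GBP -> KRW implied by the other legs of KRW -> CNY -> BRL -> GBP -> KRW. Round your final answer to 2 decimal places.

Known legs of the cycle: 0.00524 × 0.611 × 0.158 = 0.00050585912
For no arbitrage the full-cycle product must be 1, so the missing rate is 1 / 0.00050585912 ≈ 1976.8350.

1976.83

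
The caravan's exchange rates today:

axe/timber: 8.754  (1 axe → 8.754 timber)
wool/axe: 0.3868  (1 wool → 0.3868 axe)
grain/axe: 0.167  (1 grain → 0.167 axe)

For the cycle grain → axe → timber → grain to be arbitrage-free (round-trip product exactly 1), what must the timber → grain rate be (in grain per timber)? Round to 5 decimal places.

Known legs of the cycle: 0.167 × 8.754 = 1.461918
For no arbitrage the full-cycle product must be 1, so the missing rate is 1 / 1.461918 ≈ 0.6840329.

0.68403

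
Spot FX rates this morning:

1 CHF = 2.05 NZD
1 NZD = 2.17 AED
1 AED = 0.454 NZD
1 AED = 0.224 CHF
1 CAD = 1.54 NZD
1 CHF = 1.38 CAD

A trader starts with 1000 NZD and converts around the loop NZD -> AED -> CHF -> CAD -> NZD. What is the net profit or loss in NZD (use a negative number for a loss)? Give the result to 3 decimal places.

1000 NZD × 2.17 = 2170 AED
2170 AED × 0.224 = 486.08 CHF
486.08 CHF × 1.38 = 670.7904 CAD
670.7904 CAD × 1.54 = 1033.017216 NZD
Net change: 1033.017216 − 1000 = 33.017216 NZD

33.017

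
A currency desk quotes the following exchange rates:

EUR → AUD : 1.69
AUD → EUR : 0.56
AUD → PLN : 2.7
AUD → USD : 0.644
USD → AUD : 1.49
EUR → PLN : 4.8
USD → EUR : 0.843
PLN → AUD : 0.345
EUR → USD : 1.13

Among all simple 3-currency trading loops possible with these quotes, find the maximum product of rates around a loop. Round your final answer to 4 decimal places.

EUR→USD→AUD→EUR: 1.13 × 1.49 × 0.56 = 0.94287
PLN→AUD→EUR→PLN: 0.345 × 0.56 × 4.8 = 0.92736
EUR→AUD→USD→EUR: 1.69 × 0.644 × 0.843 = 0.91749
Maximum is EUR→USD→AUD→EUR at 0.9429; no arbitrage — every cycle loses value.

0.9429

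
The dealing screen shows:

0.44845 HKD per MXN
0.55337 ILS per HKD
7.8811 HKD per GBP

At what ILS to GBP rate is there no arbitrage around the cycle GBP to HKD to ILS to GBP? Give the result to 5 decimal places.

0.22930

Known legs of the cycle: 7.8811 × 0.55337 = 4.361164307
For no arbitrage the full-cycle product must be 1, so the missing rate is 1 / 4.361164307 ≈ 0.2292966.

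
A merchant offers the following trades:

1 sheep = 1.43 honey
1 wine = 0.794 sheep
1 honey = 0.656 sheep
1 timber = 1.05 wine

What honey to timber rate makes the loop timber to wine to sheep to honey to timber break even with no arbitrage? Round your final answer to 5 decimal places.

0.83879

Known legs of the cycle: 1.05 × 0.794 × 1.43 = 1.192191
For no arbitrage the full-cycle product must be 1, so the missing rate is 1 / 1.192191 ≈ 0.8387918.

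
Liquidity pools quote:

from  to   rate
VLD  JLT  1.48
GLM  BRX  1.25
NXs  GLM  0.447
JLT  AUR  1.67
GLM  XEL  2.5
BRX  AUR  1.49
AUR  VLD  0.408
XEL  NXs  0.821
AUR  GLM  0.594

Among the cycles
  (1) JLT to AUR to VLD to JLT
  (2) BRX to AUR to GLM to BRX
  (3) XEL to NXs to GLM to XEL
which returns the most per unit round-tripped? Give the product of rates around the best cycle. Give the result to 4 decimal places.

1.1063

(1) 1.67 × 0.408 × 1.48 = 1.00841
(2) 1.49 × 0.594 × 1.25 = 1.10633
(3) 0.821 × 0.447 × 2.5 = 0.91747
Highest is cycle (2) at 1.1063 (>1, arbitrage).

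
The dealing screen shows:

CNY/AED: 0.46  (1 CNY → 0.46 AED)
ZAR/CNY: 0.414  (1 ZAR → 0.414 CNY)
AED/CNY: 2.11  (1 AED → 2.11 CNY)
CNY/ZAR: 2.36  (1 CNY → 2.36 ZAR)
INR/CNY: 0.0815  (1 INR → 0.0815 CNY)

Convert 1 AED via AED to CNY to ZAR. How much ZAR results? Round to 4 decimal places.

1 AED × 2.11 = 2.11 CNY
2.11 CNY × 2.36 = 4.9796 ZAR

4.9796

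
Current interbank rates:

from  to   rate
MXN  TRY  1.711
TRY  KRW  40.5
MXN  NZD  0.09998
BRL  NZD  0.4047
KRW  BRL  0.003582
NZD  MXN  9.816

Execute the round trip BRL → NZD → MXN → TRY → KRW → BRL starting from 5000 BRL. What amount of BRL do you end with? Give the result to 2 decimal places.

4930.24

5000 BRL × 0.4047 = 2023.5 NZD
2023.5 NZD × 9.816 = 19862.676 MXN
19862.676 MXN × 1.711 = 33985.038636 TRY
33985.038636 TRY × 40.5 = 1376394.064758 KRW
1376394.064758 KRW × 0.003582 = 4930.243539963156 BRL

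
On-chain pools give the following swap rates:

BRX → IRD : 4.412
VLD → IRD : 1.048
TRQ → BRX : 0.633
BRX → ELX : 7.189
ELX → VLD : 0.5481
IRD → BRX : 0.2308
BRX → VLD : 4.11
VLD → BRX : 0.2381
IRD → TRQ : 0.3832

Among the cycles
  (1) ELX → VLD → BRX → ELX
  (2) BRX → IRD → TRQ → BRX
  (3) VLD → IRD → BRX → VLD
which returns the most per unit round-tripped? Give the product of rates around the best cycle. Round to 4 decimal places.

1.0702

(1) 0.5481 × 0.2381 × 7.189 = 0.93818
(2) 4.412 × 0.3832 × 0.633 = 1.07020
(3) 1.048 × 0.2308 × 4.11 = 0.99412
Highest is cycle (2) at 1.0702 (>1, arbitrage).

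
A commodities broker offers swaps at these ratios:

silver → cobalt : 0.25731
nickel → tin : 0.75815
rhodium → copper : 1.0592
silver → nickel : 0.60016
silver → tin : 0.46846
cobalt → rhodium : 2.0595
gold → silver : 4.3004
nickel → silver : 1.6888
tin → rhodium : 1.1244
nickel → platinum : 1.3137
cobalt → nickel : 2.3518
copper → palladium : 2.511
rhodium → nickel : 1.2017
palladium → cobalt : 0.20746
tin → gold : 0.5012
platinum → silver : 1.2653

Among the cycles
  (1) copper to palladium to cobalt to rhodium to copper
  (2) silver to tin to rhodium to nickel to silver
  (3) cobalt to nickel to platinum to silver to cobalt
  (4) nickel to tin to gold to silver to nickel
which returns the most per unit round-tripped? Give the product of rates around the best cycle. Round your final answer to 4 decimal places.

(1) 2.511 × 0.20746 × 2.0595 × 1.0592 = 1.13637
(2) 0.46846 × 1.1244 × 1.2017 × 1.6888 = 1.06898
(3) 2.3518 × 1.3137 × 1.2653 × 0.25731 = 1.00588
(4) 0.75815 × 0.5012 × 4.3004 × 0.60016 = 0.98071
Highest is cycle (1) at 1.1364 (>1, arbitrage).

1.1364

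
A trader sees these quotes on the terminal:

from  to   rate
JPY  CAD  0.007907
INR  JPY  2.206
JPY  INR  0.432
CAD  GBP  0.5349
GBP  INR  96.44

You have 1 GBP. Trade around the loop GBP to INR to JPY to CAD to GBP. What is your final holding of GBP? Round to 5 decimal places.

0.89980

1 GBP × 96.44 = 96.44 INR
96.44 INR × 2.206 = 212.74664 JPY
212.74664 JPY × 0.007907 = 1.68218768248 CAD
1.68218768248 CAD × 0.5349 = 0.899802191358552 GBP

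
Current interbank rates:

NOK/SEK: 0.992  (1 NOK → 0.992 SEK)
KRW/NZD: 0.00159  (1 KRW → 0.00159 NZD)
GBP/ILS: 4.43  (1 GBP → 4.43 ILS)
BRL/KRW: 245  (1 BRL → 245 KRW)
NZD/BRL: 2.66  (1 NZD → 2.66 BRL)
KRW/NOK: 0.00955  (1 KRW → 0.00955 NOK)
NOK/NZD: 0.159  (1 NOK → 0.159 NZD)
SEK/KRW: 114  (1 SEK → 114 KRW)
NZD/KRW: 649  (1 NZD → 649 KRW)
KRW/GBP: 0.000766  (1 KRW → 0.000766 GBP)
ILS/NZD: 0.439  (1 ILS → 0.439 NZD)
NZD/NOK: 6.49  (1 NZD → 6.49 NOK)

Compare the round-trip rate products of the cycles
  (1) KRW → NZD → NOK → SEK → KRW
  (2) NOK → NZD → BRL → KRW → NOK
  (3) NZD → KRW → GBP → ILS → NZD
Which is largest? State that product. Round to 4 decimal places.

(1) 0.00159 × 6.49 × 0.992 × 114 = 1.16697
(2) 0.159 × 2.66 × 245 × 0.00955 = 0.98957
(3) 649 × 0.000766 × 4.43 × 0.439 = 0.96681
Highest is cycle (1) at 1.1670 (>1, arbitrage).

1.1670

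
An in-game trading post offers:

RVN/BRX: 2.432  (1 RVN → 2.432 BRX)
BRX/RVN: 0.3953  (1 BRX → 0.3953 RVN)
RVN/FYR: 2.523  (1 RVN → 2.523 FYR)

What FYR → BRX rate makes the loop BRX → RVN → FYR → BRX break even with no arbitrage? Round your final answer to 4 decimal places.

Known legs of the cycle: 0.3953 × 2.523 = 0.9973419
For no arbitrage the full-cycle product must be 1, so the missing rate is 1 / 0.9973419 ≈ 1.002665.

1.0027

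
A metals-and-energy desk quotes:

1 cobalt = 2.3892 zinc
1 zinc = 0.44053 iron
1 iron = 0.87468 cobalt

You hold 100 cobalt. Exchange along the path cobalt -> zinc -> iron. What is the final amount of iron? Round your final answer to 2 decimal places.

100 cobalt × 2.3892 = 238.92 zinc
238.92 zinc × 0.44053 = 105.2514276 iron

105.25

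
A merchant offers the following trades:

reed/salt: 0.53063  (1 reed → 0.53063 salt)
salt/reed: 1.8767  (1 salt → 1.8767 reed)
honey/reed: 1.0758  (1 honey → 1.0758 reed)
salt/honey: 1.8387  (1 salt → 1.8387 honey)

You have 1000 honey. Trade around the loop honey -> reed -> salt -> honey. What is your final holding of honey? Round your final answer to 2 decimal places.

1000 honey × 1.0758 = 1075.8 reed
1075.8 reed × 0.53063 = 570.851754 salt
570.851754 salt × 1.8387 = 1049.6251200798 honey

1049.63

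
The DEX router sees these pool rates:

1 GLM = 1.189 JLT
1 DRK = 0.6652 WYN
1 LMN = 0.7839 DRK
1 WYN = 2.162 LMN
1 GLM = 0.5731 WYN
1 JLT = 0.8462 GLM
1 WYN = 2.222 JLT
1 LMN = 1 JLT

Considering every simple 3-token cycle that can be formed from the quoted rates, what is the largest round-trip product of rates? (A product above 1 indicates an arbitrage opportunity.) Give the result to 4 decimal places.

WYN→LMN→DRK→WYN: 2.162 × 0.7839 × 0.6652 = 1.12738
WYN→JLT→GLM→WYN: 2.222 × 0.8462 × 0.5731 = 1.07757
Maximum is WYN→LMN→DRK→WYN at 1.1274; arbitrage exists.

1.1274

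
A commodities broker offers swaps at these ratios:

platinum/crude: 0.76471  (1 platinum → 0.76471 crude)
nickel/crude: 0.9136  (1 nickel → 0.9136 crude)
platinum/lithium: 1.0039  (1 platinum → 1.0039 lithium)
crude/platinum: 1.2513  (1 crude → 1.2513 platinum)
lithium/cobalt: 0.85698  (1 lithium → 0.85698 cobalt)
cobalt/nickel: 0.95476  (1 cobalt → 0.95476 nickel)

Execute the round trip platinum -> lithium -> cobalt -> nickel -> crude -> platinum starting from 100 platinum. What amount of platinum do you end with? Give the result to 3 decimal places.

100 platinum × 1.0039 = 100.39 lithium
100.39 lithium × 0.85698 = 86.0322222 cobalt
86.0322222 cobalt × 0.95476 = 82.140124467672 nickel
82.140124467672 nickel × 0.9136 = 75.0432177136651392 crude
75.0432177136651392 crude × 1.2513 = 93.90157832510918868096 platinum

93.902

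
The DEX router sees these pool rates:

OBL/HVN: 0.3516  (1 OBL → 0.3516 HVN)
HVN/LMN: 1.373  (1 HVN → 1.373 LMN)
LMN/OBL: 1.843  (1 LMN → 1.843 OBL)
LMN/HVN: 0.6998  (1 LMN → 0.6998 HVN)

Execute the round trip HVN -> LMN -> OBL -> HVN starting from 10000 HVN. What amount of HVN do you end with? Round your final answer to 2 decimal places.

10000 HVN × 1.373 = 13730 LMN
13730 LMN × 1.843 = 25304.39 OBL
25304.39 OBL × 0.3516 = 8897.023524 HVN

8897.02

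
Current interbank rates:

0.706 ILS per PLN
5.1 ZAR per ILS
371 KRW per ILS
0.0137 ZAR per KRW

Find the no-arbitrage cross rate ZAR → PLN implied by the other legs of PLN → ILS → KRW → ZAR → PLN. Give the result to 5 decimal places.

0.27868

Known legs of the cycle: 0.706 × 371 × 0.0137 = 3.5883862
For no arbitrage the full-cycle product must be 1, so the missing rate is 1 / 3.5883862 ≈ 0.2786768.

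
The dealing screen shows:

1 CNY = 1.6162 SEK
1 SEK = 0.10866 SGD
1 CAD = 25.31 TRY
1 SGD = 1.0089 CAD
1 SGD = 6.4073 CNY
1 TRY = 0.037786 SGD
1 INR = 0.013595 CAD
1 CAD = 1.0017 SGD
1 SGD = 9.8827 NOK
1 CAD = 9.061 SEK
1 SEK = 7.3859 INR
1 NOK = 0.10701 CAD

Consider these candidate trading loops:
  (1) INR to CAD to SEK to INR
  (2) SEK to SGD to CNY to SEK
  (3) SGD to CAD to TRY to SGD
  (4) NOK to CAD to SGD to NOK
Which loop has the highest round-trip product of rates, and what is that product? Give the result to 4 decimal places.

(1) 0.013595 × 9.061 × 7.3859 = 0.90983
(2) 0.10866 × 6.4073 × 1.6162 = 1.12523
(3) 1.0089 × 25.31 × 0.037786 = 0.96488
(4) 0.10701 × 1.0017 × 9.8827 = 1.05935
Highest is cycle (2) at 1.1252 (>1, arbitrage).

1.1252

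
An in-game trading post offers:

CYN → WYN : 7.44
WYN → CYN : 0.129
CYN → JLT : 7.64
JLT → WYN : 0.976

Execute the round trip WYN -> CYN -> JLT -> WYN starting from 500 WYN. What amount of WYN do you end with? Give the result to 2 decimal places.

480.95

500 WYN × 0.129 = 64.5 CYN
64.5 CYN × 7.64 = 492.78 JLT
492.78 JLT × 0.976 = 480.95328 WYN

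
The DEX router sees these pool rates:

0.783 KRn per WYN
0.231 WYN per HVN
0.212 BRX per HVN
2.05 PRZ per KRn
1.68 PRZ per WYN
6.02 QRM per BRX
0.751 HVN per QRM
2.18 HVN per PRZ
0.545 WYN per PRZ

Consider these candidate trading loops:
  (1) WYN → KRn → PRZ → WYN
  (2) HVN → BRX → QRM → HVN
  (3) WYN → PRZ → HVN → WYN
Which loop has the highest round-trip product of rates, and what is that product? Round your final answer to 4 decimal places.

(1) 0.783 × 2.05 × 0.545 = 0.87481
(2) 0.212 × 6.02 × 0.751 = 0.95846
(3) 1.68 × 2.18 × 0.231 = 0.84601
Highest is cycle (2) at 0.9585 (≤1, no arbitrage).

0.9585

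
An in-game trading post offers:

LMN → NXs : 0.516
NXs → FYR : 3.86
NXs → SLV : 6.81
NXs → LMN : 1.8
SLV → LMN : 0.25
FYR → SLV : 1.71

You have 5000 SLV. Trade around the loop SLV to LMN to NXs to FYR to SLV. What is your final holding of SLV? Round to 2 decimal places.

4257.39

5000 SLV × 0.25 = 1250 LMN
1250 LMN × 0.516 = 645 NXs
645 NXs × 3.86 = 2489.7 FYR
2489.7 FYR × 1.71 = 4257.387 SLV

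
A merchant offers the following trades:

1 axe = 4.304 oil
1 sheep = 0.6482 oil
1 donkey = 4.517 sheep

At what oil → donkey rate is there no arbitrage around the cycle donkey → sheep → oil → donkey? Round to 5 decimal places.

0.34154

Known legs of the cycle: 4.517 × 0.6482 = 2.9279194
For no arbitrage the full-cycle product must be 1, so the missing rate is 1 / 2.9279194 ≈ 0.3415395.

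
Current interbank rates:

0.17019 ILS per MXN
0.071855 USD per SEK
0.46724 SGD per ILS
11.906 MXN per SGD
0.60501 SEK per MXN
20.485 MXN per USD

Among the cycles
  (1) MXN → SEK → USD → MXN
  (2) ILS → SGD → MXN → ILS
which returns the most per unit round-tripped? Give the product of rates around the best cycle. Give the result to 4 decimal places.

0.9468

(1) 0.60501 × 0.071855 × 20.485 = 0.89054
(2) 0.46724 × 11.906 × 0.17019 = 0.94676
Highest is cycle (2) at 0.9468 (≤1, no arbitrage).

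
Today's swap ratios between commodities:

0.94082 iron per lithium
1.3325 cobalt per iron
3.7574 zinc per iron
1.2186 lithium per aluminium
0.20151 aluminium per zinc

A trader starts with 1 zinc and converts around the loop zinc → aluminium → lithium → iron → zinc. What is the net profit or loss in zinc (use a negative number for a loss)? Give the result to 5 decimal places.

-0.13194

1 zinc × 0.20151 = 0.20151 aluminium
0.20151 aluminium × 1.2186 = 0.245560086 lithium
0.245560086 lithium × 0.94082 = 0.23102784011052 iron
0.23102784011052 iron × 3.7574 = 0.868064006431267848 zinc
Net change: 0.868064006431267848 − 1 = -0.131935993568732152 zinc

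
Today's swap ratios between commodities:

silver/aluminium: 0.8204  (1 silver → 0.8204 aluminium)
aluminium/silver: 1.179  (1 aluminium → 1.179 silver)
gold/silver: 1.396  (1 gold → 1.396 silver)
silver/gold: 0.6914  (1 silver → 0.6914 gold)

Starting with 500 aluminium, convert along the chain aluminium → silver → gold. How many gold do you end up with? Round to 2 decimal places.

500 aluminium × 1.179 = 589.5 silver
589.5 silver × 0.6914 = 407.5803 gold

407.58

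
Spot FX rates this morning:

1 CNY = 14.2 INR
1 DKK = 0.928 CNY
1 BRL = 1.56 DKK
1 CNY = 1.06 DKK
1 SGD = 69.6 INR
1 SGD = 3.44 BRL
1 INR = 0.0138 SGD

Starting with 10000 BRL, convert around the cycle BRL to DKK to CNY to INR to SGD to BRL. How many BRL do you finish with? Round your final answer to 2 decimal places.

9758.85

10000 BRL × 1.56 = 15600 DKK
15600 DKK × 0.928 = 14476.8 CNY
14476.8 CNY × 14.2 = 205570.56 INR
205570.56 INR × 0.0138 = 2836.873728 SGD
2836.873728 SGD × 3.44 = 9758.84562432 BRL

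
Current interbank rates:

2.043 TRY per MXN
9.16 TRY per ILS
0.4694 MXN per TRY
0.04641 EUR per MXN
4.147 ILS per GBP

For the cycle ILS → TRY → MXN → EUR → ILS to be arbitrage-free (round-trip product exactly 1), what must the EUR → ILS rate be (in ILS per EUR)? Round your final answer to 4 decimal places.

5.0113

Known legs of the cycle: 9.16 × 0.4694 × 0.04641 = 0.19954926264
For no arbitrage the full-cycle product must be 1, so the missing rate is 1 / 0.19954926264 ≈ 5.011294.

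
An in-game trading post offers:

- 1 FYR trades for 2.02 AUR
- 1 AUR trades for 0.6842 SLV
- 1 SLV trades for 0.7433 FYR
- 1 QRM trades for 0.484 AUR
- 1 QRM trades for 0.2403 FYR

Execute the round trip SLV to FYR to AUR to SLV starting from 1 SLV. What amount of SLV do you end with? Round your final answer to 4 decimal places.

1 SLV × 0.7433 = 0.7433 FYR
0.7433 FYR × 2.02 = 1.501466 AUR
1.501466 AUR × 0.6842 = 1.0273030372 SLV

1.0273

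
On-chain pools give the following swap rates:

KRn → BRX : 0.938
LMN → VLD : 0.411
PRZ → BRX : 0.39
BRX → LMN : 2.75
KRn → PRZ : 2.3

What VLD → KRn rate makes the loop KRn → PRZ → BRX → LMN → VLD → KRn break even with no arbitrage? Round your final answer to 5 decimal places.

0.98635

Known legs of the cycle: 2.3 × 0.39 × 2.75 × 0.411 = 1.01383425
For no arbitrage the full-cycle product must be 1, so the missing rate is 1 / 1.01383425 ≈ 0.9863545.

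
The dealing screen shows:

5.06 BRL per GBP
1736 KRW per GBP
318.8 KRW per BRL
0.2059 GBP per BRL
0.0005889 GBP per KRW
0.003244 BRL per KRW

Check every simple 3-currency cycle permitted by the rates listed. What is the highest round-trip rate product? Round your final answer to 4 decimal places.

BRL→GBP→KRW→BRL: 0.2059 × 1736 × 0.003244 = 1.15954
BRL→KRW→GBP→BRL: 318.8 × 0.0005889 × 5.06 = 0.94997
Maximum is BRL→GBP→KRW→BRL at 1.1595; arbitrage exists.

1.1595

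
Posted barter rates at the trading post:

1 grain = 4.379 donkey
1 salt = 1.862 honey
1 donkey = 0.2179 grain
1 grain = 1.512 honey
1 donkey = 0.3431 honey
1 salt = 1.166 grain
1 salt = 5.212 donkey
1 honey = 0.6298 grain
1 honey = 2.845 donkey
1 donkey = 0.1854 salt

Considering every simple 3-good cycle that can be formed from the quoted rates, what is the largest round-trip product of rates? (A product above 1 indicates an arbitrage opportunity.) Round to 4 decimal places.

0.9821

salt→honey→donkey→salt: 1.862 × 2.845 × 0.1854 = 0.98214
salt→grain→donkey→salt: 1.166 × 4.379 × 0.1854 = 0.94664
donkey→honey→grain→donkey: 0.3431 × 0.6298 × 4.379 = 0.94623
donkey→grain→honey→donkey: 0.2179 × 1.512 × 2.845 = 0.93733
Maximum is salt→honey→donkey→salt at 0.9821; no arbitrage — every cycle loses value.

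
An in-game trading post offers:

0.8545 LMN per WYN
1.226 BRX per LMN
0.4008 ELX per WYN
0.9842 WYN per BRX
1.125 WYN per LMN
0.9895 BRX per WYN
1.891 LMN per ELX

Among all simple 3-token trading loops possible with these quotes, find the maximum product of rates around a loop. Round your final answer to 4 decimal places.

1.0311

BRX→WYN→LMN→BRX: 0.9842 × 0.8545 × 1.226 = 1.03106
LMN→WYN→ELX→LMN: 1.125 × 0.4008 × 1.891 = 0.85265
Maximum is BRX→WYN→LMN→BRX at 1.0311; arbitrage exists.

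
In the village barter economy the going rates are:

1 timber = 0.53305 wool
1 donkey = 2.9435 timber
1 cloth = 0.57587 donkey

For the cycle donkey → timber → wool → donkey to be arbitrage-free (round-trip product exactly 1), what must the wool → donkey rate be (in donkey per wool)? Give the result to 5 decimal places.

0.63734

Known legs of the cycle: 2.9435 × 0.53305 = 1.569032675
For no arbitrage the full-cycle product must be 1, so the missing rate is 1 / 1.569032675 ≈ 0.6373354.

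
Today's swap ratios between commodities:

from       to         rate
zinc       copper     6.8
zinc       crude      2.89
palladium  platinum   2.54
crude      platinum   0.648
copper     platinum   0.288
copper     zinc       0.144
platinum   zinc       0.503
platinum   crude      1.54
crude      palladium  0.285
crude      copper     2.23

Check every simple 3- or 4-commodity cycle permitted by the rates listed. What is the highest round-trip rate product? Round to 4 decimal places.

platinum→crude→palladium→platinum: 1.54 × 0.285 × 2.54 = 1.11481
platinum→zinc→crude→palladium→platinum: 0.503 × 2.89 × 0.285 × 2.54 = 1.05231
platinum→crude→copper→platinum: 1.54 × 2.23 × 0.288 = 0.98905
platinum→zinc→copper→platinum: 0.503 × 6.8 × 0.288 = 0.98508
platinum→zinc→crude→platinum: 0.503 × 2.89 × 0.648 = 0.94198
platinum→zinc→crude→copper→platinum: 0.503 × 2.89 × 2.23 × 0.288 = 0.93361
copper→zinc→crude→copper: 0.144 × 2.89 × 2.23 = 0.92804
Maximum is platinum→crude→palladium→platinum at 1.1148; arbitrage exists.

1.1148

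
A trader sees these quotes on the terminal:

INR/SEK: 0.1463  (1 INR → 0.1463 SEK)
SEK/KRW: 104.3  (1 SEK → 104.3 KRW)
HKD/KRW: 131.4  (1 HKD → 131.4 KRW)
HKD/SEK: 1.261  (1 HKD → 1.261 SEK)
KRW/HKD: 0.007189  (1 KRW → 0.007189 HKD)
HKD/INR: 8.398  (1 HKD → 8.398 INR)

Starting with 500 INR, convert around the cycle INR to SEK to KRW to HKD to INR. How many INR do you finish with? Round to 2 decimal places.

500 INR × 0.1463 = 73.15 SEK
73.15 SEK × 104.3 = 7629.545 KRW
7629.545 KRW × 0.007189 = 54.848799005 HKD
54.848799005 HKD × 8.398 = 460.62021404399 INR

460.62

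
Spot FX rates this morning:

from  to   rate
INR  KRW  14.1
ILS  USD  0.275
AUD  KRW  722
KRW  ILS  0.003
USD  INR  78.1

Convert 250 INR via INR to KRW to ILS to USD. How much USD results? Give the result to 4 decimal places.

2.9081

250 INR × 14.1 = 3525 KRW
3525 KRW × 0.003 = 10.575 ILS
10.575 ILS × 0.275 = 2.908125 USD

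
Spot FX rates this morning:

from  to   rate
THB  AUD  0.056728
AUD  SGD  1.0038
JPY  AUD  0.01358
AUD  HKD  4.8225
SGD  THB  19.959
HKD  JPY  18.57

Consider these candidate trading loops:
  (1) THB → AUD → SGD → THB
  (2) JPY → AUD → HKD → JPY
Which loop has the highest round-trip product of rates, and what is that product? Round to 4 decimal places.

(1) 0.056728 × 1.0038 × 19.959 = 1.13654
(2) 0.01358 × 4.8225 × 18.57 = 1.21614
Highest is cycle (2) at 1.2161 (>1, arbitrage).

1.2161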